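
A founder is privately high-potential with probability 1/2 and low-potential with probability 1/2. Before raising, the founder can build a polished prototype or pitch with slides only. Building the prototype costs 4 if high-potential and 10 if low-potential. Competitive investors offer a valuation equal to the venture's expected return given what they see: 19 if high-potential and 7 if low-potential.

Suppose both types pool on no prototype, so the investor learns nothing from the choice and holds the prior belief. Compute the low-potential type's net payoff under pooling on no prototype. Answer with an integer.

Pooled valuation = 1/2·19 + 1/2·7 = 13.
low-potential pays no cost for no prototype, so net payoff = 13.

13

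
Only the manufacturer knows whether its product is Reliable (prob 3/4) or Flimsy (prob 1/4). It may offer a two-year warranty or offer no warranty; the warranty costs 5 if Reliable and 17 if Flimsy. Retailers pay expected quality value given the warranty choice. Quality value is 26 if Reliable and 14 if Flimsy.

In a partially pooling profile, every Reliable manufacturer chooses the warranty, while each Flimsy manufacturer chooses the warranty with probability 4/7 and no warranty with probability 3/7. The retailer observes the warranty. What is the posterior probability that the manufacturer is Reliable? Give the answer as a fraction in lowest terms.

21/25

P(the warranty) = (3/4)·1 + (1/4)·(4/7) = 25/28.
By Bayes' rule, P(Reliable | the warranty) = (3/4) / (25/28) = 21/25.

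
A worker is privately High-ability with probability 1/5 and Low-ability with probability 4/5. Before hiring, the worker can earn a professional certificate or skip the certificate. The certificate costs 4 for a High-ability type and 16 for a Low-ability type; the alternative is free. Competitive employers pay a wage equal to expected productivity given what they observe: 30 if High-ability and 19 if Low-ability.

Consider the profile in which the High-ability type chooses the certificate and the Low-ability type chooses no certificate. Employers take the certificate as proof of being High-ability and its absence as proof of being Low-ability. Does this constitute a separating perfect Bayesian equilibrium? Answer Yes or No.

Yes

Under these beliefs, the certificate earns wage 30 and no certificate earns wage 19.
High-ability: the certificate nets 30 − 4 = 26; no certificate nets 19. High-ability prefers the certificate.
Low-ability: the certificate nets 30 − 16 = 14; no certificate nets 19. Low-ability prefers no certificate.
Neither type deviates, so the separating profile is an equilibrium.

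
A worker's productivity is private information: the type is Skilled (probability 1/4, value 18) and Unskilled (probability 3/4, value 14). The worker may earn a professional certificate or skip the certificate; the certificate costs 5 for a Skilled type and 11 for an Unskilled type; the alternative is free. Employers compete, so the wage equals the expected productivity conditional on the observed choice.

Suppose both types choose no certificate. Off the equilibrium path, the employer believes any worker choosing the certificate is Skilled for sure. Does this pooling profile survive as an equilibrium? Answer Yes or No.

On path, the employer holds the prior and pays 1/4·18 + 3/4·14 = 15. Off path (the certificate), believing Skilled, it pays 18.
Skilled: no certificate nets 15; the certificate nets 18 − 5 = 13. Skilled stays.
Unskilled: no certificate nets 15; the certificate nets 18 − 11 = 7. Unskilled stays.
No type deviates, so pooling is sustained.

Yes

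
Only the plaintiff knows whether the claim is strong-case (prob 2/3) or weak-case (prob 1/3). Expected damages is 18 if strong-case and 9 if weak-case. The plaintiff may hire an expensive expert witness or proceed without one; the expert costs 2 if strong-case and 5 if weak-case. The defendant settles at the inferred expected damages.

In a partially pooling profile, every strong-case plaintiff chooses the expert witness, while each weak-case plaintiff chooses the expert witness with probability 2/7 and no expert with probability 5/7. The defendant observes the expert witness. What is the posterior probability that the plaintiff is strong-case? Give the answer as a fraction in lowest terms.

7/8

P(the expert witness) = (2/3)·1 + (1/3)·(2/7) = 16/21.
By Bayes' rule, P(strong-case | the expert witness) = (2/3) / (16/21) = 7/8.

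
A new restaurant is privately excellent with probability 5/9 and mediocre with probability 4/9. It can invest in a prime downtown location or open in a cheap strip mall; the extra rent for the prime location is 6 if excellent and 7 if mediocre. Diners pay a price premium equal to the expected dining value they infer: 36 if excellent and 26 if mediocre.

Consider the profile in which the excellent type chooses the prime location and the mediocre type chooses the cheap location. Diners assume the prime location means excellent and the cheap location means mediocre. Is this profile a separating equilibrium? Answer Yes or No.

No

Under these beliefs, the prime location earns price premium 36 and the cheap location earns price premium 26.
excellent: the prime location nets 36 − 6 = 30; the cheap location nets 26. excellent prefers the prime location.
mediocre: the prime location nets 36 − 7 = 29; the cheap location nets 26. mediocre would deviate to the prime location.
mediocre has a profitable deviation, so the profile is not an equilibrium.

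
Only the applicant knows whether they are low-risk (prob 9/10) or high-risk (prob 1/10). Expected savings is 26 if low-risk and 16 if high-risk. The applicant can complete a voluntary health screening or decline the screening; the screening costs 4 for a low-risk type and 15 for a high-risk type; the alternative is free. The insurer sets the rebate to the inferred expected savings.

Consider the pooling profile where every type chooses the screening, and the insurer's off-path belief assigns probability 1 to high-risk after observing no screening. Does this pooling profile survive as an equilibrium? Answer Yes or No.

No

On path, the insurer holds the prior and pays 9/10·26 + 1/10·16 = 25. Off path (no screening), believing high-risk, it pays 16.
low-risk: the screening nets 25 − 4 = 21; no screening nets 16. low-risk stays.
high-risk: the screening nets 25 − 15 = 10; no screening nets 16. high-risk would deviate.
A type deviates, so pooling fails.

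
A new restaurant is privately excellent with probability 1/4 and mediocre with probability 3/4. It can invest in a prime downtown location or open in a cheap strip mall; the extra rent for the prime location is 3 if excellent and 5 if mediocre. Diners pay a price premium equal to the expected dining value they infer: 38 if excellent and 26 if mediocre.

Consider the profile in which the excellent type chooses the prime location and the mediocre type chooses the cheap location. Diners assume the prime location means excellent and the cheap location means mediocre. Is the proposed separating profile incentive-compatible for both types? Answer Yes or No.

No

Under these beliefs, the prime location earns price premium 38 and the cheap location earns price premium 26.
excellent: the prime location nets 38 − 3 = 35; the cheap location nets 26. excellent prefers the prime location.
mediocre: the prime location nets 38 − 5 = 33; the cheap location nets 26. mediocre would deviate to the prime location.
mediocre has a profitable deviation, so the profile is not an equilibrium.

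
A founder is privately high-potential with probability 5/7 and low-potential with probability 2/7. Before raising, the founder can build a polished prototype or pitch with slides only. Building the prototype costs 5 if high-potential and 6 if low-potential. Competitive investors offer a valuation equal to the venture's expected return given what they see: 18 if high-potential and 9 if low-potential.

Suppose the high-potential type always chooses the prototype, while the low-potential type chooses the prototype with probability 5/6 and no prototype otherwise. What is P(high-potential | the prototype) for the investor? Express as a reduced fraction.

P(the prototype) = (5/7)·1 + (2/7)·(5/6) = 20/21.
By Bayes' rule, P(high-potential | the prototype) = (5/7) / (20/21) = 3/4.

3/4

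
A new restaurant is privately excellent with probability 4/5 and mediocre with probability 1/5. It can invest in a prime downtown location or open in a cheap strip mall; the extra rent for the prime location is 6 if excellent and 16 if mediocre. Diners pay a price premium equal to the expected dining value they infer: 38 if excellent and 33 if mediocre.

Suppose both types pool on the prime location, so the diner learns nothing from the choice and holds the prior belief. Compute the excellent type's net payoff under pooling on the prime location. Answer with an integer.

Pooled price premium = 4/5·38 + 1/5·33 = 37.
excellent pays cost 6 for the prime location, so net payoff = 37 − 6 = 31.

31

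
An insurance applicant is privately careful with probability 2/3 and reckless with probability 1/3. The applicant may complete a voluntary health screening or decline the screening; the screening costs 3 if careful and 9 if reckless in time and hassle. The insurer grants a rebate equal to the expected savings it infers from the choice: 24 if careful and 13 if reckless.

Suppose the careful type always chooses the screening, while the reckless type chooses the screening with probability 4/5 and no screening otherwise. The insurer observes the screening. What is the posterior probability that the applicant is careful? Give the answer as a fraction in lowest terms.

5/7

P(the screening) = (2/3)·1 + (1/3)·(4/5) = 14/15.
By Bayes' rule, P(careful | the screening) = (2/3) / (14/15) = 5/7.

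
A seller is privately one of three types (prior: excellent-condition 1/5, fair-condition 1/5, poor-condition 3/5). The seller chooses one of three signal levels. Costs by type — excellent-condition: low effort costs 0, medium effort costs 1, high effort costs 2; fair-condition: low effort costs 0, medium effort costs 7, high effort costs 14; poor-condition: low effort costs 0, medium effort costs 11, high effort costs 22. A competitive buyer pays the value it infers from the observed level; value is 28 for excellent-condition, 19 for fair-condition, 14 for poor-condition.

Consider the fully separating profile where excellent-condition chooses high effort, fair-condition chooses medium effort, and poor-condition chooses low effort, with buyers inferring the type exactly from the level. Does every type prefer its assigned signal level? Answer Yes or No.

Separating prices: high effort → 28, medium effort → 19, low effort → 14.
excellent-condition (assigned high effort): low effort: 14 − 0 = 14; medium effort: 19 − 1 = 18; high effort: 28 − 2 = 26. excellent-condition stays.
fair-condition (assigned medium effort): low effort: 14 − 0 = 14; medium effort: 19 − 7 = 12; high effort: 28 − 14 = 14. fair-condition prefers low effort.
poor-condition (assigned low effort): low effort: 14 − 0 = 14; medium effort: 19 − 11 = 8; high effort: 28 − 22 = 6. poor-condition stays.
At least one type deviates; the separating profile fails.

No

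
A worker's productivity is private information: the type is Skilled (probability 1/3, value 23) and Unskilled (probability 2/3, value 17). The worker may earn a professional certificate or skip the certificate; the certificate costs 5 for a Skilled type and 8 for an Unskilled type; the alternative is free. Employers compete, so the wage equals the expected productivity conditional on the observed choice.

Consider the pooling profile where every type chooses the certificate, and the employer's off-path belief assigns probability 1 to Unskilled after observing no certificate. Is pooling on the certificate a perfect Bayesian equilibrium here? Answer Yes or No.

On path, the employer holds the prior and pays 1/3·23 + 2/3·17 = 19. Off path (no certificate), believing Unskilled, it pays 17.
Skilled: the certificate nets 19 − 5 = 14; no certificate nets 17. Skilled would deviate.
Unskilled: the certificate nets 19 − 8 = 11; no certificate nets 17. Unskilled would deviate.
A type deviates, so pooling fails.

No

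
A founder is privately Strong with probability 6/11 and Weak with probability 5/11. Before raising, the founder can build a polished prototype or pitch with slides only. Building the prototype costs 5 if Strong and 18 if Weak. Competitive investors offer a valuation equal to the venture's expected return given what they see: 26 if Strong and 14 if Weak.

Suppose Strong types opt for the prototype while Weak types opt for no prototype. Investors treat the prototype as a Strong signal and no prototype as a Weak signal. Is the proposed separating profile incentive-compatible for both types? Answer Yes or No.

Yes

Under these beliefs, the prototype earns valuation 26 and no prototype earns valuation 14.
Strong: the prototype nets 26 − 5 = 21; no prototype nets 14. Strong prefers the prototype.
Weak: the prototype nets 26 − 18 = 8; no prototype nets 14. Weak prefers no prototype.
Neither type deviates, so the separating profile is an equilibrium.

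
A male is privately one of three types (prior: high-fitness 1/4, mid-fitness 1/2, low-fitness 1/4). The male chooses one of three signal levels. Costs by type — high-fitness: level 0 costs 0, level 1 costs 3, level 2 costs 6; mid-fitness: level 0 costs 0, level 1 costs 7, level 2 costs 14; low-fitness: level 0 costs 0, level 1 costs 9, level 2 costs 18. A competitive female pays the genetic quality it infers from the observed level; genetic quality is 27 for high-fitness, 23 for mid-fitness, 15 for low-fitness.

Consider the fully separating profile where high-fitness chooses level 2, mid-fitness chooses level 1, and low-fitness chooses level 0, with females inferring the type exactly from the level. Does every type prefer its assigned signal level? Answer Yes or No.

Yes

Separating mating payoffs: level 2 → 27, level 1 → 23, level 0 → 15.
high-fitness (assigned level 2): level 0: 15 − 0 = 15; level 1: 23 − 3 = 20; level 2: 27 − 6 = 21. high-fitness stays.
mid-fitness (assigned level 1): level 0: 15 − 0 = 15; level 1: 23 − 7 = 16; level 2: 27 − 14 = 13. mid-fitness stays.
low-fitness (assigned level 0): level 0: 15 − 0 = 15; level 1: 23 − 9 = 14; level 2: 27 − 18 = 9. low-fitness stays.
Every type prefers its assigned level; separation holds.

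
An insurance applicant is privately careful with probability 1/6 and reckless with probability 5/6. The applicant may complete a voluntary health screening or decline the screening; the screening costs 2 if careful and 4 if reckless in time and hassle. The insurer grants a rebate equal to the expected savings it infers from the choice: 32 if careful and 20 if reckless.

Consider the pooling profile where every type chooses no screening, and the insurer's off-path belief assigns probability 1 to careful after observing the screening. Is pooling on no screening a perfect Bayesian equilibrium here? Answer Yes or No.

No

On path, the insurer holds the prior and pays 1/6·32 + 5/6·20 = 22. Off path (the screening), believing careful, it pays 32.
careful: no screening nets 22; the screening nets 32 − 2 = 30. careful would deviate.
reckless: no screening nets 22; the screening nets 32 − 4 = 28. reckless would deviate.
A type deviates, so pooling fails.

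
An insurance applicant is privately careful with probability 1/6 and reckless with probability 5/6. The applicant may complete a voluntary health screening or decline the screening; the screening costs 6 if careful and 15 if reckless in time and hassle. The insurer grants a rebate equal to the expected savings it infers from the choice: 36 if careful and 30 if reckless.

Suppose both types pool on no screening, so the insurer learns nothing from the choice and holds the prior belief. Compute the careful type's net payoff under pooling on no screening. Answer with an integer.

31

Pooled rebate = 1/6·36 + 5/6·30 = 31.
careful pays no cost for no screening, so net payoff = 31.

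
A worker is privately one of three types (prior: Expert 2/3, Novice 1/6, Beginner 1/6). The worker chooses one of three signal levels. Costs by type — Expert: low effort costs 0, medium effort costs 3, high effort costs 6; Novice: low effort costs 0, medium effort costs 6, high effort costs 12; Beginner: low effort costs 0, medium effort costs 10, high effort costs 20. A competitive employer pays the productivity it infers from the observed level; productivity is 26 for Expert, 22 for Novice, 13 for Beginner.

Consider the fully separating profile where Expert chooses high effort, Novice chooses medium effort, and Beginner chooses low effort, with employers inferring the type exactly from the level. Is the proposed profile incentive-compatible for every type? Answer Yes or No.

Yes

Separating wages: high effort → 26, medium effort → 22, low effort → 13.
Expert (assigned high effort): low effort: 13 − 0 = 13; medium effort: 22 − 3 = 19; high effort: 26 − 6 = 20. Expert stays.
Novice (assigned medium effort): low effort: 13 − 0 = 13; medium effort: 22 − 6 = 16; high effort: 26 − 12 = 14. Novice stays.
Beginner (assigned low effort): low effort: 13 − 0 = 13; medium effort: 22 − 10 = 12; high effort: 26 − 20 = 6. Beginner stays.
Every type prefers its assigned level; separation holds.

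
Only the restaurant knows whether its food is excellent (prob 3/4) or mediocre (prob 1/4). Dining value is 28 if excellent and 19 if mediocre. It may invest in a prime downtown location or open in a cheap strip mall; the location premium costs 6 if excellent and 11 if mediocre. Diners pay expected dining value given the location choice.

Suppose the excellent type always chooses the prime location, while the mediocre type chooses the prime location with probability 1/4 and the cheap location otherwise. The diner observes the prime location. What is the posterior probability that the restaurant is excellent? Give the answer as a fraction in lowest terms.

12/13

P(the prime location) = (3/4)·1 + (1/4)·(1/4) = 13/16.
By Bayes' rule, P(excellent | the prime location) = (3/4) / (13/16) = 12/13.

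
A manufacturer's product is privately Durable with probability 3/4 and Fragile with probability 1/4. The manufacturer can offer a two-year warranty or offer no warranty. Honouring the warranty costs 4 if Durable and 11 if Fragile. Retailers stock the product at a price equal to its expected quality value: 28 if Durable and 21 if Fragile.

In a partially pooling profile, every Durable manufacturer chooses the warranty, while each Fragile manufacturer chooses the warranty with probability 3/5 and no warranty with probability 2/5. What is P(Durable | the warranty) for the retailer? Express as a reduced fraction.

5/6

P(the warranty) = (3/4)·1 + (1/4)·(3/5) = 9/10.
By Bayes' rule, P(Durable | the warranty) = (3/4) / (9/10) = 5/6.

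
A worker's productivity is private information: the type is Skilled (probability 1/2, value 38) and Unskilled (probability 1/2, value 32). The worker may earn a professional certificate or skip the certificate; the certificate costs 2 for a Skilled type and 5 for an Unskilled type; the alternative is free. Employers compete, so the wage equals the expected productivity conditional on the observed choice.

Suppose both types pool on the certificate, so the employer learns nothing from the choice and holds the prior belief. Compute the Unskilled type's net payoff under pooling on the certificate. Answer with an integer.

30

Pooled wage = 1/2·38 + 1/2·32 = 35.
Unskilled pays cost 5 for the certificate, so net payoff = 35 − 5 = 30.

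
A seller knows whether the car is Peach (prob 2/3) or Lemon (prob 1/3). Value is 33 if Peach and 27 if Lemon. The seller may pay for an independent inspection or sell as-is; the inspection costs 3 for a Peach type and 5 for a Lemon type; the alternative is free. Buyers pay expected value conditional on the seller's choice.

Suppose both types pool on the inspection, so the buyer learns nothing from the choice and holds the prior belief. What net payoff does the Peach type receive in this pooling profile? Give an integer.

28

Pooled price = 2/3·33 + 1/3·27 = 31.
Peach pays cost 3 for the inspection, so net payoff = 31 − 3 = 28.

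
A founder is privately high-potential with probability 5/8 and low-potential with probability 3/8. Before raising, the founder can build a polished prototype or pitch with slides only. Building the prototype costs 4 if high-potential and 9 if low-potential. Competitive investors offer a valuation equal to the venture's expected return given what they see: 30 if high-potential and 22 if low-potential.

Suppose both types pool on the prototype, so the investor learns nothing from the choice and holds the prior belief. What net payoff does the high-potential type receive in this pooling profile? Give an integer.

Pooled valuation = 5/8·30 + 3/8·22 = 27.
high-potential pays cost 4 for the prototype, so net payoff = 27 − 4 = 23.

23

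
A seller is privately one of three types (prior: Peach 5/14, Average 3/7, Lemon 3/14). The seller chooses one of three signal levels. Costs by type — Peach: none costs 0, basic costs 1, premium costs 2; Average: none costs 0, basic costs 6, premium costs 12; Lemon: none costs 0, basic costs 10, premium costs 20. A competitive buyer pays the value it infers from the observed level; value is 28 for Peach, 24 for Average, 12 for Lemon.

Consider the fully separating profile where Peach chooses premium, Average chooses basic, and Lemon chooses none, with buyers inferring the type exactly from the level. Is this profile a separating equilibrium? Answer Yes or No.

Separating prices: premium → 28, basic → 24, none → 12.
Peach (assigned premium): none: 12 − 0 = 12; basic: 24 − 1 = 23; premium: 28 − 2 = 26. Peach stays.
Average (assigned basic): none: 12 − 0 = 12; basic: 24 − 6 = 18; premium: 28 − 12 = 16. Average stays.
Lemon (assigned none): none: 12 − 0 = 12; basic: 24 − 10 = 14; premium: 28 − 20 = 8. Lemon prefers basic.
At least one type deviates; the separating profile fails.

No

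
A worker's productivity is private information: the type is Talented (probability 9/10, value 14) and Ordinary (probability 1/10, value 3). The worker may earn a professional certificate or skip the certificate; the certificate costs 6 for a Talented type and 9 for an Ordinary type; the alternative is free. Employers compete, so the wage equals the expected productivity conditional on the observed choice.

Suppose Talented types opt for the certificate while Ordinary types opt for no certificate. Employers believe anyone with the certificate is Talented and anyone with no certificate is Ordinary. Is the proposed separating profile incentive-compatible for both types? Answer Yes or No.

Under these beliefs, the certificate earns wage 14 and no certificate earns wage 3.
Talented: the certificate nets 14 − 6 = 8; no certificate nets 3. Talented prefers the certificate.
Ordinary: the certificate nets 14 − 9 = 5; no certificate nets 3. Ordinary would deviate to the certificate.
Ordinary has a profitable deviation, so the profile is not an equilibrium.

No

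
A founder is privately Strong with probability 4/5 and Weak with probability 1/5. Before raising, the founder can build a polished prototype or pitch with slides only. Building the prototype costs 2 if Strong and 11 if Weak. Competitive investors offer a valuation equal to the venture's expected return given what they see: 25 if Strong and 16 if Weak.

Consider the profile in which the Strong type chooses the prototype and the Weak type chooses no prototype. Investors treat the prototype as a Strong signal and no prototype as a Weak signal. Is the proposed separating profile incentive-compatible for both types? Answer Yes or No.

Under these beliefs, the prototype earns valuation 25 and no prototype earns valuation 16.
Strong: the prototype nets 25 − 2 = 23; no prototype nets 16. Strong prefers the prototype.
Weak: the prototype nets 25 − 11 = 14; no prototype nets 16. Weak prefers no prototype.
Neither type deviates, so the separating profile is an equilibrium.

Yes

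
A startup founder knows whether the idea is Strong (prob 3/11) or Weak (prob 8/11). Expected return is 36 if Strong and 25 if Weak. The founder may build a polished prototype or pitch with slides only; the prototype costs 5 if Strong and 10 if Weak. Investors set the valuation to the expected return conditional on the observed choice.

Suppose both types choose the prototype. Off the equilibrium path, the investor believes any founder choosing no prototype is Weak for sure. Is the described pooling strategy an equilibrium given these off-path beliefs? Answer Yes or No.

On path, the investor holds the prior and pays 3/11·36 + 8/11·25 = 28. Off path (no prototype), believing Weak, it pays 25.
Strong: the prototype nets 28 − 5 = 23; no prototype nets 25. Strong would deviate.
Weak: the prototype nets 28 − 10 = 18; no prototype nets 25. Weak would deviate.
A type deviates, so pooling fails.

No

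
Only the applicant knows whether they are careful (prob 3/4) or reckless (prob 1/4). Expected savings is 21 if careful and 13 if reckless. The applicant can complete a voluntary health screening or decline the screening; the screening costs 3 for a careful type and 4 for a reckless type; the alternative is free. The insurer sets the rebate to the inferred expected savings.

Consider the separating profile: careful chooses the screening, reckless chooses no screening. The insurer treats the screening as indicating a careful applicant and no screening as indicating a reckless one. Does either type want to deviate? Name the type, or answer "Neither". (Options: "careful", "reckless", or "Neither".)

The screening pays 21; no screening pays 13.
careful: assigned the screening, nets 21 − 3 = 18; deviating to no screening nets 13.
reckless: assigned no screening, nets 13; deviating to the screening nets 21 − 4 = 17.
The reckless type gains 4 by deviating.

reckless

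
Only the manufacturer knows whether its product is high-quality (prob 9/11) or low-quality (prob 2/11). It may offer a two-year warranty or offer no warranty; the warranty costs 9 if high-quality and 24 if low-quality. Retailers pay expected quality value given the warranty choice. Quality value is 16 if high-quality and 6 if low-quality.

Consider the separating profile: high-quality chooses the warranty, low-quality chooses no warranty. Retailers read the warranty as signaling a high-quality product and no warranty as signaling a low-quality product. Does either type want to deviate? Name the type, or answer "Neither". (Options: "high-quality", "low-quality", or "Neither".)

Neither

The warranty pays 16; no warranty pays 6.
high-quality: assigned the warranty, nets 16 − 9 = 7; deviating to no warranty nets 6.
low-quality: assigned no warranty, nets 6; deviating to the warranty nets 16 − 24 = -8.
Both types strictly prefer their assigned action; no profitable deviation.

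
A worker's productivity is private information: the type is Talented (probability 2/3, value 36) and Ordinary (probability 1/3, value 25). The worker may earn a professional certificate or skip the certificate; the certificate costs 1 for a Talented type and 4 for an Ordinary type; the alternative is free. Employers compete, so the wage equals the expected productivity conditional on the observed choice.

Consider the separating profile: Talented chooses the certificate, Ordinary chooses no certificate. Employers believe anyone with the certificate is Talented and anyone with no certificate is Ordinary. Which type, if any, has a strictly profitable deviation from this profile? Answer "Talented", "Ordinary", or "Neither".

The certificate pays 36; no certificate pays 25.
Talented: assigned the certificate, nets 36 − 1 = 35; deviating to no certificate nets 25.
Ordinary: assigned no certificate, nets 25; deviating to the certificate nets 36 − 4 = 32.
The Ordinary type gains 7 by deviating.

Ordinary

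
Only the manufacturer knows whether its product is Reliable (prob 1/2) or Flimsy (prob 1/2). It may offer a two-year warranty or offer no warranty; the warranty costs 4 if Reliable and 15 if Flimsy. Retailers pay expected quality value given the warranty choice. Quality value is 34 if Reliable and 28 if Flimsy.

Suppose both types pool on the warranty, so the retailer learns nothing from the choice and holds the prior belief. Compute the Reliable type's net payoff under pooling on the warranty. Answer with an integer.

27

Pooled price = 1/2·34 + 1/2·28 = 31.
Reliable pays cost 4 for the warranty, so net payoff = 31 − 4 = 27.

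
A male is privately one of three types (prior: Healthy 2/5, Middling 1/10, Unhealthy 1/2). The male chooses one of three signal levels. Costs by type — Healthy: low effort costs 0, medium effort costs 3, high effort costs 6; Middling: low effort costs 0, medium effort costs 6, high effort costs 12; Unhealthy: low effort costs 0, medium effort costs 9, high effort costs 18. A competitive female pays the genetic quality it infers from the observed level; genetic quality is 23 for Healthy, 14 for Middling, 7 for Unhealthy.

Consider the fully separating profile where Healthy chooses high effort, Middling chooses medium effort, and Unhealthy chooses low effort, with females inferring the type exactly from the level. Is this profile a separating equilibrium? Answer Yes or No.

No

Separating mating payoffs: high effort → 23, medium effort → 14, low effort → 7.
Healthy (assigned high effort): low effort: 7 − 0 = 7; medium effort: 14 − 3 = 11; high effort: 23 − 6 = 17. Healthy stays.
Middling (assigned medium effort): low effort: 7 − 0 = 7; medium effort: 14 − 6 = 8; high effort: 23 − 12 = 11. Middling prefers high effort.
Unhealthy (assigned low effort): low effort: 7 − 0 = 7; medium effort: 14 − 9 = 5; high effort: 23 − 18 = 5. Unhealthy stays.
At least one type deviates; the separating profile fails.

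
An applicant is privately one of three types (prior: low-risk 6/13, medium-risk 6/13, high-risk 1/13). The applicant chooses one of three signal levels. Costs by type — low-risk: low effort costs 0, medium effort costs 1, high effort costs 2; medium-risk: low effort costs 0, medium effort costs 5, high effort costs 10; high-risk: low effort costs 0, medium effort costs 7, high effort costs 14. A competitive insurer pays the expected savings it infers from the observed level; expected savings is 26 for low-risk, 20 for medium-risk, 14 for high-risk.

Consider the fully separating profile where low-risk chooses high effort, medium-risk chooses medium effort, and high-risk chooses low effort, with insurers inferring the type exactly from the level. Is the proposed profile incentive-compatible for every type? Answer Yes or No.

No

Separating rebates: high effort → 26, medium effort → 20, low effort → 14.
low-risk (assigned high effort): low effort: 14 − 0 = 14; medium effort: 20 − 1 = 19; high effort: 26 − 2 = 24. low-risk stays.
medium-risk (assigned medium effort): low effort: 14 − 0 = 14; medium effort: 20 − 5 = 15; high effort: 26 − 10 = 16. medium-risk prefers high effort.
high-risk (assigned low effort): low effort: 14 − 0 = 14; medium effort: 20 − 7 = 13; high effort: 26 − 14 = 12. high-risk stays.
At least one type deviates; the separating profile fails.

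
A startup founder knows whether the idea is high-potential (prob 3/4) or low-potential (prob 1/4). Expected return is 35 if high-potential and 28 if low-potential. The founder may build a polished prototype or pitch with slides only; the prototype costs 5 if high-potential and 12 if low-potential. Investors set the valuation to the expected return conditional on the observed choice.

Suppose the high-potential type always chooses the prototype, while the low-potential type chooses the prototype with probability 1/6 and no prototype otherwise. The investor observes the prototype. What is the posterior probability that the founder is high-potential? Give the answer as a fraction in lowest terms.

18/19

P(the prototype) = (3/4)·1 + (1/4)·(1/6) = 19/24.
By Bayes' rule, P(high-potential | the prototype) = (3/4) / (19/24) = 18/19.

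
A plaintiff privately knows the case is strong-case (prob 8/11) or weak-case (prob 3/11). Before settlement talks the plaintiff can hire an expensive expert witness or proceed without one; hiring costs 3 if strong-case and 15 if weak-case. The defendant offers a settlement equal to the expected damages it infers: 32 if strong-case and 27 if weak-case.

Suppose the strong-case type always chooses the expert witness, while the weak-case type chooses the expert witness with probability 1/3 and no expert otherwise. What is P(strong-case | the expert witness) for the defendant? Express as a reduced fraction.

P(the expert witness) = (8/11)·1 + (3/11)·(1/3) = 9/11.
By Bayes' rule, P(strong-case | the expert witness) = (8/11) / (9/11) = 8/9.

8/9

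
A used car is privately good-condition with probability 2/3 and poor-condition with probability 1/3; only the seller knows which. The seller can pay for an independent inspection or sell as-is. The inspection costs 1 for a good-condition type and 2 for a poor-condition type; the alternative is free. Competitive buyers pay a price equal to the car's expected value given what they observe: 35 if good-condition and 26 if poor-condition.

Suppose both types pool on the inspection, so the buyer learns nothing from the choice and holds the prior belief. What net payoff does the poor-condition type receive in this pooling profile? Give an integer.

30

Pooled price = 2/3·35 + 1/3·26 = 32.
poor-condition pays cost 2 for the inspection, so net payoff = 32 − 2 = 30.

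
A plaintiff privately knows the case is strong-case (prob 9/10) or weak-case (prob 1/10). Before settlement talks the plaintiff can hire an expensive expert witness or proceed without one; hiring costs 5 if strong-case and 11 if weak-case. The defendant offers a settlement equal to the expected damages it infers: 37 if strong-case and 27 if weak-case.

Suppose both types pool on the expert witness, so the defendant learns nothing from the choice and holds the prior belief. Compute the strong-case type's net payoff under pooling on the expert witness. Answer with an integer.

31

Pooled settlement = 9/10·37 + 1/10·27 = 36.
strong-case pays cost 5 for the expert witness, so net payoff = 36 − 5 = 31.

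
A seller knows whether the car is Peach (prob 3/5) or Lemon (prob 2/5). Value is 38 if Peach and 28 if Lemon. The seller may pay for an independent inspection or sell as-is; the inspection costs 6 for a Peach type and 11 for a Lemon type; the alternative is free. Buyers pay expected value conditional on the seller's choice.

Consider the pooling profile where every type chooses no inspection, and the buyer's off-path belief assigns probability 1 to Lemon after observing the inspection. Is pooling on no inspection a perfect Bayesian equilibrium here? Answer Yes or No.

Yes

On path, the buyer holds the prior and pays 3/5·38 + 2/5·28 = 34. Off path (the inspection), believing Lemon, it pays 28.
Peach: no inspection nets 34; the inspection nets 28 − 6 = 22. Peach stays.
Lemon: no inspection nets 34; the inspection nets 28 − 11 = 17. Lemon stays.
No type deviates, so pooling is sustained.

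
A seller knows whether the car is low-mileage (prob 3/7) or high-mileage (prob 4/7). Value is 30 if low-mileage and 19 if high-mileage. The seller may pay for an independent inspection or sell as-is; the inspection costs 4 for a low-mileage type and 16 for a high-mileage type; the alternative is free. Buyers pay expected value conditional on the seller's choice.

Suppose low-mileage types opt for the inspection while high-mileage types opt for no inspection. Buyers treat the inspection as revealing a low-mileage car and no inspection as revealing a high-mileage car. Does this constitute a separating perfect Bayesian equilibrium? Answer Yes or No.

Yes

Under these beliefs, the inspection earns price 30 and no inspection earns price 19.
low-mileage: the inspection nets 30 − 4 = 26; no inspection nets 19. low-mileage prefers the inspection.
high-mileage: the inspection nets 30 − 16 = 14; no inspection nets 19. high-mileage prefers no inspection.
Neither type deviates, so the separating profile is an equilibrium.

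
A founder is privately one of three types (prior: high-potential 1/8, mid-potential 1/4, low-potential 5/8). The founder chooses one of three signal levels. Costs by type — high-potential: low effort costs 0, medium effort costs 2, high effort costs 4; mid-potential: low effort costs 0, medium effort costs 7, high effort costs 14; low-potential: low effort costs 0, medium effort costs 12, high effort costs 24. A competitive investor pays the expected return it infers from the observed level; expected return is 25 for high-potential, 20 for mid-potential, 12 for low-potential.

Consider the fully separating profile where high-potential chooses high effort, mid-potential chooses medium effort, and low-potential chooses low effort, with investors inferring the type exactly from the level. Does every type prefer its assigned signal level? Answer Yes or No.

Separating valuations: high effort → 25, medium effort → 20, low effort → 12.
high-potential (assigned high effort): low effort: 12 − 0 = 12; medium effort: 20 − 2 = 18; high effort: 25 − 4 = 21. high-potential stays.
mid-potential (assigned medium effort): low effort: 12 − 0 = 12; medium effort: 20 − 7 = 13; high effort: 25 − 14 = 11. mid-potential stays.
low-potential (assigned low effort): low effort: 12 − 0 = 12; medium effort: 20 − 12 = 8; high effort: 25 − 24 = 1. low-potential stays.
Every type prefers its assigned level; separation holds.

Yes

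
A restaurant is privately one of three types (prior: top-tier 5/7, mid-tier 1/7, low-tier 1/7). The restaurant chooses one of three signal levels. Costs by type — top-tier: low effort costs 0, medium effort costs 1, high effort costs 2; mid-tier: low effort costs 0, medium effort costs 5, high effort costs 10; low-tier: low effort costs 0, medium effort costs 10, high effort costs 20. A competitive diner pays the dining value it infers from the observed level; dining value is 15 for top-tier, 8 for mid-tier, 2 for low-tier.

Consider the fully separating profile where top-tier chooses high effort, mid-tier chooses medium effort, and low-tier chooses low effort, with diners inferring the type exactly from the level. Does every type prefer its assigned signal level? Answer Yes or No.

No

Separating price premiums: high effort → 15, medium effort → 8, low effort → 2.
top-tier (assigned high effort): low effort: 2 − 0 = 2; medium effort: 8 − 1 = 7; high effort: 15 − 2 = 13. top-tier stays.
mid-tier (assigned medium effort): low effort: 2 − 0 = 2; medium effort: 8 − 5 = 3; high effort: 15 − 10 = 5. mid-tier prefers high effort.
low-tier (assigned low effort): low effort: 2 − 0 = 2; medium effort: 8 − 10 = -2; high effort: 15 − 20 = -5. low-tier stays.
At least one type deviates; the separating profile fails.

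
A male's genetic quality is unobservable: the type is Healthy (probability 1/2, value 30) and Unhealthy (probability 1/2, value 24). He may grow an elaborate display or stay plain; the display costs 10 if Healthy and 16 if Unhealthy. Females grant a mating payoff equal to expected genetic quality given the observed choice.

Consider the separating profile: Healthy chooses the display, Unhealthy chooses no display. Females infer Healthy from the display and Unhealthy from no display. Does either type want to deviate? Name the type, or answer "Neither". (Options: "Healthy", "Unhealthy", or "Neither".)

Healthy

The display pays 30; no display pays 24.
Healthy: assigned the display, nets 30 − 10 = 20; deviating to no display nets 24.
Unhealthy: assigned no display, nets 24; deviating to the display nets 30 − 16 = 14.
The Healthy type gains 4 by deviating.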